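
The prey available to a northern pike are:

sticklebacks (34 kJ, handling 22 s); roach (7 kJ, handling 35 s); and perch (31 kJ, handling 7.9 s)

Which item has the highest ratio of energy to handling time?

In descending order of E/h:
perch: 31/7.9 = 3.92 kJ/s
sticklebacks: 34/22 = 1.55 kJ/s
roach: 7/35 = 0.2 kJ/s

perch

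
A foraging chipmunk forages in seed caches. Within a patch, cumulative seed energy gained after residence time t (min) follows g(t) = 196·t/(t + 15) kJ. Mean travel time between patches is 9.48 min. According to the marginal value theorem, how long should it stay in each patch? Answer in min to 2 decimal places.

Maximise g(t)/(T+t): set derivative to zero → g'(t)(T+t) = g(t).
g'(t) = 196·15/(t + 15)². Setting 196·15/(t+15)² = 196t/[(t+15)(9.48+t)] gives 15(9.48+t) = t(t+15), so t² = 15×9.48 = 142.2.
t* = √142.2 = 11.92 min.

11.92 min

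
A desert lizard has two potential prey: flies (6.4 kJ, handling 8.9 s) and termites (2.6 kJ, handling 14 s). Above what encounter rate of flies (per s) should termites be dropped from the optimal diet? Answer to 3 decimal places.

0.039 per s

Drop termites once their profitability E₂/h₂ falls below the rate achievable on flies alone: E₂/h₂ = λE₁/(1 + λh₁).
Solve for λ: λE₁h₂ = E₂(1 + λh₁) → λ(E₁h₂ − E₂h₁) = E₂ → λ = E₂/(E₁h₂ − E₂h₁).
λ = 2.6/(6.4×14 − 2.6×8.9) = 2.6/66.46 = 0.03912 per s.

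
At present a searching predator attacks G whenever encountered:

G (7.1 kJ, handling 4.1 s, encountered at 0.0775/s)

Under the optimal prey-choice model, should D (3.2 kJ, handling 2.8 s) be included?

On G alone, R = ΣλE/(1+Σλh) = 0.5503/1.318 = 0.4176 kJ/s.
Profitability of D: 3.2/2.8 = 1.143 kJ/s.
1.143 > 0.4176, so adding D raises the average — include it.

Yes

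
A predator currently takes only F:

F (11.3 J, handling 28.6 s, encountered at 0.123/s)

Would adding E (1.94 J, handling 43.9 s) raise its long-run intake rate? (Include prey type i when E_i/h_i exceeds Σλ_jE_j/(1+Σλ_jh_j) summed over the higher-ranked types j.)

Intake rate on the current diet: R = (0.123×11.3) / (1 + 0.123×28.6) = 1.39/4.518 = 0.3076 J/s.
Profitability of E: 1.94/43.9 = 0.04419 J/s.
Since 0.04419 < R, time spent handling E is better spent searching.

No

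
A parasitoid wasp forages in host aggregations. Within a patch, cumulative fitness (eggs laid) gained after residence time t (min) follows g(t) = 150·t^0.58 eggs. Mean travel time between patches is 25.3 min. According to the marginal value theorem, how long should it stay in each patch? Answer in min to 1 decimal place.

By the marginal value theorem, leave when the instantaneous gain rate g'(t) equals the habitat-wide average g(t)/(T + t).
g'(t) = 0.58·150·t^-0.42. Setting 0.58·150·t^-0.42 = 150·t^0.58/(25.3+t) gives 0.58(25.3+t) = t, so 0.42·t = 0.58×25.3.
t* = 0.58×25.3/0.42 = 34.94 min.

34.9 min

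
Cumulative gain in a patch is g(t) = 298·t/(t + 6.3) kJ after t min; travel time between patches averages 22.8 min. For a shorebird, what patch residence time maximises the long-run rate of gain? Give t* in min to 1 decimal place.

12.0 min

Maximise g(t)/(T+t): set derivative to zero → g'(t)(T+t) = g(t).
g'(t) = 298·6.3/(t + 6.3)². Setting 298·6.3/(t+6.3)² = 298t/[(t+6.3)(22.8+t)] gives 6.3(22.8+t) = t(t+6.3), so t² = 6.3×22.8 = 143.6.
t* = √143.6 = 11.98 min.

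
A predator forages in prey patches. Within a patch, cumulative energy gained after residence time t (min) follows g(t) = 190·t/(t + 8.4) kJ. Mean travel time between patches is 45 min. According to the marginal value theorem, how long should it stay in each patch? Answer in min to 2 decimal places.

Optimal t* satisfies g'(t*) = g(t*)/(T + t*).
g'(t) = 190·8.4/(t + 8.4)². Setting 190·8.4/(t+8.4)² = 190t/[(t+8.4)(45+t)] gives 8.4(45+t) = t(t+8.4), so t² = 8.4×45 = 378.
t* = √378 = 19.44 min.

19.44 min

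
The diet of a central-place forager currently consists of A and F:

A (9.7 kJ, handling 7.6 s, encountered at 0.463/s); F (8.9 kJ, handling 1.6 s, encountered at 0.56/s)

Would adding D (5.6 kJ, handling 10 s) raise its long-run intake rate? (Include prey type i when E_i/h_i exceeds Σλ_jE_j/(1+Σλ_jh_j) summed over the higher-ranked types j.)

No

Current rate: (0.463×9.7 + 0.56×8.9)/(1 + 0.463×7.6 + 0.56×1.6) = 1.75 kJ/s.
Profitability of D: 5.6/10 = 0.56 kJ/s.
Since 0.56 < R, time spent handling D is better spent searching.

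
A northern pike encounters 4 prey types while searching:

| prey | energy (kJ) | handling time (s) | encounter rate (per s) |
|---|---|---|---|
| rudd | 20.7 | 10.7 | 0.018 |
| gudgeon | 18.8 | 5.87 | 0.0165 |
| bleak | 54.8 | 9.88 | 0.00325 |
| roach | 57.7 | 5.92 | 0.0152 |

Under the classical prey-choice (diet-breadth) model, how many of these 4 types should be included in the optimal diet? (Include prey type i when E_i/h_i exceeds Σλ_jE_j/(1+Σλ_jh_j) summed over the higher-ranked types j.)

E/h in descending order: roach 9.75, bleak 5.55, gudgeon 3.2, rudd 1.93 kJ/s. The optimal diet is the largest prefix of this list for which every included type satisfies E_i/h_i > R on the types above it.
Rate on top 1: 0.8046. bleak: 5.55 > 0.8046 → include.
Rate on top 2: 0.9403. gudgeon: 3.2 > 0.9403 → include.
Rate on top 3: 1.12. rudd: 1.93 > 1.12 → include.
Optimal diet: roach, bleak, gudgeon, rudd — 4 of 4 types.

4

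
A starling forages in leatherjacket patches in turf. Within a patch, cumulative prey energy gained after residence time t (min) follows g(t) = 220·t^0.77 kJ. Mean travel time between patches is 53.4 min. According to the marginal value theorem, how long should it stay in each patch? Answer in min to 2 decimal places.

178.77 min

By the marginal value theorem, leave when the instantaneous gain rate g'(t) equals the habitat-wide average g(t)/(T + t).
g'(t) = 0.77·220·t^-0.23. Setting 0.77·220·t^-0.23 = 220·t^0.77/(53.4+t) gives 0.77(53.4+t) = t, so 0.23·t = 0.77×53.4.
t* = 0.77×53.4/0.23 = 178.8 min.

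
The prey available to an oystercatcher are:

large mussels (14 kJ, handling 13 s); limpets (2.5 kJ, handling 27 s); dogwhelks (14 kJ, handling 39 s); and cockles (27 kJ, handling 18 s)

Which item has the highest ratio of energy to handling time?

In descending order of E/h:
cockles: 27/18 = 1.5 kJ/s
large mussels: 14/13 = 1.08 kJ/s
dogwhelks: 14/39 = 0.359 kJ/s
limpets: 2.5/27 = 0.0926 kJ/s

cockles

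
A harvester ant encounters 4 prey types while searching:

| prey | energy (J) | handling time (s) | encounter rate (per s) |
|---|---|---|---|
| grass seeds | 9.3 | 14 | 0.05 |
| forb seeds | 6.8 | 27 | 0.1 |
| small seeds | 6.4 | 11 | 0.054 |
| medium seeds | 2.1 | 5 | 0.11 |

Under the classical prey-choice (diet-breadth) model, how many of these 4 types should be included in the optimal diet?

3

Rank by E/h (J/s): grass seeds 0.664, small seeds 0.582, medium seeds 0.42, forb seeds 0.252. Include each in turn until the next type's E/h falls below the running intake rate.
Rate on top 1: 0.2735. small seeds: 0.582 > 0.2735 → include.
Rate on top 2: 0.3534. medium seeds: 0.42 > 0.3534 → include.
Rate on top 3: 0.3662. forb seeds: 0.252 < 0.3662 → exclude; stop.
Optimal diet: grass seeds, small seeds, medium seeds — 3 of 4 types.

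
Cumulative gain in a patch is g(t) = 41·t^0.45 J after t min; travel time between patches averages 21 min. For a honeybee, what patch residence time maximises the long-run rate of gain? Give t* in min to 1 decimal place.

17.2 min

Optimal t* satisfies g'(t*) = g(t*)/(T + t*).
g'(t) = 0.45·41·t^-0.55. Setting 0.45·41·t^-0.55 = 41·t^0.45/(21+t) gives 0.45(21+t) = t, so 0.55·t = 0.45×21.
t* = 0.45×21/0.55 = 17.18 min.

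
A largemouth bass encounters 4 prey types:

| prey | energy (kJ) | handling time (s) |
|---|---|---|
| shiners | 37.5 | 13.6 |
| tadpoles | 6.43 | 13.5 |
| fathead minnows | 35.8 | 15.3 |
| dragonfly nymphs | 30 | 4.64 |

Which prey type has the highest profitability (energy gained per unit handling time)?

dragonfly nymphs

In descending order of E/h:
dragonfly nymphs: 30/4.64 = 6.47 kJ/s
shiners: 37.5/13.6 = 2.76 kJ/s
fathead minnows: 35.8/15.3 = 2.34 kJ/s
tadpoles: 6.43/13.5 = 0.476 kJ/s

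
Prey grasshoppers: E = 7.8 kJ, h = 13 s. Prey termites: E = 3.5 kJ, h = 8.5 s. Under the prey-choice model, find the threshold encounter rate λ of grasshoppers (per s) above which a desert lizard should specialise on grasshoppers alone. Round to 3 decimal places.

0.168 per s

Drop termites once their profitability E₂/h₂ falls below the rate achievable on grasshoppers alone: E₂/h₂ = λE₁/(1 + λh₁).
Solve for λ: λE₁h₂ = E₂(1 + λh₁) → λ(E₁h₂ − E₂h₁) = E₂ → λ = E₂/(E₁h₂ − E₂h₁).
λ = 3.5/(7.8×8.5 − 3.5×13) = 3.5/20.8 = 0.1683 per s.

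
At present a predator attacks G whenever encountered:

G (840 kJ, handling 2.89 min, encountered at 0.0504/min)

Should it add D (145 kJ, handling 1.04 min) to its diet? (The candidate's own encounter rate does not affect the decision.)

Current rate: (0.0504×840)/(1 + 0.0504×2.89) = 36.95 kJ/min.
Profitability of D: 145/1.04 = 139.4 kJ/min.
139.4 > 36.95, so adding D raises the average — include it.

Yes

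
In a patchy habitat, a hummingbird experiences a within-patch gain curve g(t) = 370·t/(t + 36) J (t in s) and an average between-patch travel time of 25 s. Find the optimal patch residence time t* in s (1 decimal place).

30.0 s

Optimal t* satisfies g'(t*) = g(t*)/(T + t*).
g'(t) = 370·36/(t + 36)². Setting 370·36/(t+36)² = 370t/[(t+36)(25+t)] gives 36(25+t) = t(t+36), so t² = 36×25 = 900.
t* = √900 = 30 s.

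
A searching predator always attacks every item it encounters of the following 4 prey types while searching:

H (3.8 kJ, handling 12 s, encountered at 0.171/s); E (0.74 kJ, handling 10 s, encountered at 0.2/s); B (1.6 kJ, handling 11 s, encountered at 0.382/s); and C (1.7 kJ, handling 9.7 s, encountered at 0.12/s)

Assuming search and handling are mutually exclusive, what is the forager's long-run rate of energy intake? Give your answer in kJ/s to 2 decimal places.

R = (0.171×3.8 + 0.2×0.74 + 0.382×1.6 + 0.12×1.7) / (1 + 0.171×12 + 0.2×10 + 0.382×11 + 0.12×9.7) = 1.613/10.42 = 0.1548 kJ/s.

0.15 kJ/s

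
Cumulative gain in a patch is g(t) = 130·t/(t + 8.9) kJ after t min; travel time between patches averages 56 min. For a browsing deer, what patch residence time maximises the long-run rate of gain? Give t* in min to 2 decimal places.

Optimal t* satisfies g'(t*) = g(t*)/(T + t*).
g'(t) = 130·8.9/(t + 8.9)². Setting 130·8.9/(t+8.9)² = 130t/[(t+8.9)(56+t)] gives 8.9(56+t) = t(t+8.9), so t² = 8.9×56 = 498.4.
t* = √498.4 = 22.32 min.

22.32 min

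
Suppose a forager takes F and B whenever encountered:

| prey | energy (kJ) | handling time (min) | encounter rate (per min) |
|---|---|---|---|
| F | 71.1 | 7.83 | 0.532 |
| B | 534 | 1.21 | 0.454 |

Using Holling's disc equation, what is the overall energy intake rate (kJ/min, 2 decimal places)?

49.04 kJ/min

Energy encountered per unit search time: 0.532×71.1 + 0.454×534 = 280.3 kJ/min.
Handling time per unit search time: 0.532×7.83 + 0.454×1.21 = 4.715.
Rate = 280.3/(1 + 4.715) = 49.04 kJ/min.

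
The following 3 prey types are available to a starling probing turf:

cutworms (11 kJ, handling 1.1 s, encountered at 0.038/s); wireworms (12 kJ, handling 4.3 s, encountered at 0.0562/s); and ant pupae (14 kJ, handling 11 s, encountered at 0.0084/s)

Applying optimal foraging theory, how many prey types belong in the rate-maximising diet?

E/h in descending order: cutworms 10, wireworms 2.79, ant pupae 1.27 kJ/s. The optimal diet is the largest prefix of this list for which every included type satisfies E_i/h_i > R on the types above it.
Rate on top 1: 0.4012. wireworms: 2.79 > 0.4012 → include.
Rate on top 2: 0.8511. ant pupae: 1.27 > 0.8511 → include.
Optimal diet: cutworms, wireworms, ant pupae — 3 of 3 types.

3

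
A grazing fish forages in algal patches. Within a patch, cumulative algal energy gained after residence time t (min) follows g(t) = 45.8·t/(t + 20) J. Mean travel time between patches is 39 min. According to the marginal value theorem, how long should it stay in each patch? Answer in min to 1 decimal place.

27.9 min

Maximise g(t)/(T+t): set derivative to zero → g'(t)(T+t) = g(t).
g'(t) = 45.8·20/(t + 20)². Setting 45.8·20/(t+20)² = 45.8t/[(t+20)(39+t)] gives 20(39+t) = t(t+20), so t² = 20×39 = 780.
t* = √780 = 27.93 min.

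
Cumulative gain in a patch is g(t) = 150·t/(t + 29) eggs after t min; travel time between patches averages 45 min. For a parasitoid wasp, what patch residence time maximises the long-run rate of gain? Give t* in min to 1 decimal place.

Maximise g(t)/(T+t): set derivative to zero → g'(t)(T+t) = g(t).
g'(t) = 150·29/(t + 29)². Setting 150·29/(t+29)² = 150t/[(t+29)(45+t)] gives 29(45+t) = t(t+29), so t² = 29×45 = 1305.
t* = √1305 = 36.12 min.

36.1 min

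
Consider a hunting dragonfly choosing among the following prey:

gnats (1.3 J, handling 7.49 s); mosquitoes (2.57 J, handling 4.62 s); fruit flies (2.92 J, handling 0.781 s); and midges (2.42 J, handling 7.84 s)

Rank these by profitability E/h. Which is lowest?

gnats

In descending order of E/h:
fruit flies: 2.92/0.781 = 3.74 J/s
mosquitoes: 2.57/4.62 = 0.556 J/s
midges: 2.42/7.84 = 0.309 J/s
gnats: 1.3/7.49 = 0.174 J/s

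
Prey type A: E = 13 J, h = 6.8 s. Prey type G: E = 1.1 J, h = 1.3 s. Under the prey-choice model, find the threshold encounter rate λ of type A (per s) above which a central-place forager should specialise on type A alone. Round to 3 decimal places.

Drop type G once their profitability E₂/h₂ falls below the rate achievable on type A alone: E₂/h₂ = λE₁/(1 + λh₁).
Solve for λ: λE₁h₂ = E₂(1 + λh₁) → λ(E₁h₂ − E₂h₁) = E₂ → λ = E₂/(E₁h₂ − E₂h₁).
λ = 1.1/(13×1.3 − 1.1×6.8) = 1.1/9.42 = 0.1168 per s.

0.117 per s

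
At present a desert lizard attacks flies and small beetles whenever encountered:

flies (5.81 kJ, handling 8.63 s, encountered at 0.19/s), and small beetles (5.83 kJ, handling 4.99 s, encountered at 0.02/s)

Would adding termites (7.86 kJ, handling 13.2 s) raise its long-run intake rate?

Yes

Current rate: (0.19×5.81 + 0.02×5.83)/(1 + 0.19×8.63 + 0.02×4.99) = 0.4455 kJ/s.
Profitability of termites: 7.86/13.2 = 0.5955 kJ/s.
Since 0.5955 > R, including termites increases the long-run rate.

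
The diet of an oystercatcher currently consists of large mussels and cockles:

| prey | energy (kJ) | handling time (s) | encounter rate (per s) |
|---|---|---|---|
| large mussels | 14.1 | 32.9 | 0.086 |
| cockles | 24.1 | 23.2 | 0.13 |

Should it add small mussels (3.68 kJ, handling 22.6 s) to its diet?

No

Intake rate on the current diet: R = (0.086×14.1 + 0.13×24.1) / (1 + 0.086×32.9 + 0.13×23.2) = 4.346/6.845 = 0.6348 kJ/s.
small mussels: E/h = 3.68/22.6 = 0.1628 kJ/s.
Since 0.1628 < R, time spent handling small mussels is better spent searching.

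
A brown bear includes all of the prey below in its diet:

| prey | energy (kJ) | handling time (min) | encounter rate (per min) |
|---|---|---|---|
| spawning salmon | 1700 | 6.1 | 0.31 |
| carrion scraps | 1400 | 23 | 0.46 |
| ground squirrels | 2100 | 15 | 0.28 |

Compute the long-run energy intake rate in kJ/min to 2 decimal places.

R = (0.31×1700 + 0.46×1400 + 0.28×2100) / (1 + 0.31×6.1 + 0.46×23 + 0.28×15) = 1759/17.67 = 99.54 kJ/min.

99.54 kJ/min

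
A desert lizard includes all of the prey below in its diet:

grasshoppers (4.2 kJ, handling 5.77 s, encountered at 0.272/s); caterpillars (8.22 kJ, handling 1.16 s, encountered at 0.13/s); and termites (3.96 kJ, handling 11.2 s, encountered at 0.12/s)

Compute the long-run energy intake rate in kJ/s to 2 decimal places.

0.66 kJ/s

R = Σλ_iE_i / (1 + Σλ_ih_i)
Numerator: 0.272×4.2 + 0.13×8.22 + 0.12×3.96 = 2.686
Denominator: 1 + 0.272×5.77 + 0.13×1.16 + 0.12×11.2 = 4.064
R = 2.686/4.064 = 0.6609 kJ/s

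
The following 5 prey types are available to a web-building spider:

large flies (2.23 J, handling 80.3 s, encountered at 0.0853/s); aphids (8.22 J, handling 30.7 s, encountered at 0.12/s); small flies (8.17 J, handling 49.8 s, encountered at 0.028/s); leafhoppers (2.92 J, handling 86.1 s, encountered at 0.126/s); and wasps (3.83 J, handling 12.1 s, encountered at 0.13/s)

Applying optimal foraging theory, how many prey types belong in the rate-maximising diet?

2

Profitabilities (E/h, J/s): wasps 0.317, aphids 0.268, small flies 0.164, leafhoppers 0.0339, large flies 0.0278. Add prey in this order while the next type's profitability exceeds the intake rate on those already taken.
Rate on top 1: 0.1935. aphids: 0.268 > 0.1935 → include.
Rate on top 2: 0.2372. small flies: 0.164 < 0.2372 → exclude; stop.
Optimal diet: wasps, aphids — 2 of 5 types.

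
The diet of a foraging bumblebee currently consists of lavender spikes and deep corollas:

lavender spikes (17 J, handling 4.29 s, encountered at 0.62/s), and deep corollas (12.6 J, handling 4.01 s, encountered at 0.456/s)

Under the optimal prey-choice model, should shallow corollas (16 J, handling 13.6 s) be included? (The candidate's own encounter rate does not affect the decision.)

Current rate: (0.62×17 + 0.456×12.6)/(1 + 0.62×4.29 + 0.456×4.01) = 2.967 J/s.
Profitability of shallow corollas: 16/13.6 = 1.176 J/s.
Since 1.176 < R, time spent handling shallow corollas is better spent searching.

No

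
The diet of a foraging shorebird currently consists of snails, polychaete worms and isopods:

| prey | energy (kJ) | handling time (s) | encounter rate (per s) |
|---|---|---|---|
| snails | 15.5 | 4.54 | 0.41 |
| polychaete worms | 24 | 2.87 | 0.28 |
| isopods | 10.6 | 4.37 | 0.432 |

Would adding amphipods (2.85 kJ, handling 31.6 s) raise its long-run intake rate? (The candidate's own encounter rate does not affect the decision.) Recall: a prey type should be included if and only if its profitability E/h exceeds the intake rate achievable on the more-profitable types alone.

No

On snails, polychaete worms and isopods alone, R = ΣλE/(1+Σλh) = 17.65/5.553 = 3.179 kJ/s.
Profitability of amphipods: 2.85/31.6 = 0.09019 kJ/s.
0.09019 < 3.179, so adding amphipods would lower the average — exclude it.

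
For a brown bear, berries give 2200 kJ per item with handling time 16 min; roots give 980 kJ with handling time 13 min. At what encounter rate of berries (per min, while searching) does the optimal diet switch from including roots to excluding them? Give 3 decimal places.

Drop roots once their profitability E₂/h₂ falls below the rate achievable on berries alone: E₂/h₂ = λE₁/(1 + λh₁).
Solve for λ: λE₁h₂ = E₂(1 + λh₁) → λ(E₁h₂ − E₂h₁) = E₂ → λ = E₂/(E₁h₂ − E₂h₁).
λ = 980/(2200×13 − 980×16) = 980/1.292e+04 = 0.07585 per min.

0.076 per min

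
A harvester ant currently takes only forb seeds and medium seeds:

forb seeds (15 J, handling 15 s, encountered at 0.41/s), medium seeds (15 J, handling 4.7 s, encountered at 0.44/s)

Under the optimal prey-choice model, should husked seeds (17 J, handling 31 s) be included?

On forb seeds and medium seeds alone, R = ΣλE/(1+Σλh) = 12.75/9.218 = 1.383 J/s.
husked seeds: E/h = 17/31 = 0.5484 J/s.
0.5484 < 1.383, so adding husked seeds would lower the average — exclude it.

No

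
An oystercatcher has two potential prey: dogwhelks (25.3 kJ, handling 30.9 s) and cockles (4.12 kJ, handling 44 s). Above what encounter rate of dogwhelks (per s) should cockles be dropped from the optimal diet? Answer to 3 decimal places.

0.004 per s

At the threshold, the rate on dogwhelks alone equals the profitability of cockles: λ·25.3/(1 + λ·30.9) = 4.12/44 = 0.09364.
Rearranging, λ(25.3 − 0.09364×30.9) = 0.09364, so λ = 0.09364/22.41 = 0.004179 per s.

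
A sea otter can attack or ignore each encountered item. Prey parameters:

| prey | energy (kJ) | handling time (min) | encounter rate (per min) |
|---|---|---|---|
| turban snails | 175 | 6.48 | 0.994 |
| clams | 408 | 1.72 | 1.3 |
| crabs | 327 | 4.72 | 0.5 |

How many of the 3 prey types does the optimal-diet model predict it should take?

Rank by E/h (kJ/min): clams 237, crabs 69.3, turban snails 27. Include each in turn until the next type's E/h falls below the running intake rate.
Rate on top 1: 163.9. crabs: 69.3 < 163.9 → exclude; stop.
Optimal diet: clams — 1 of 3 types.

1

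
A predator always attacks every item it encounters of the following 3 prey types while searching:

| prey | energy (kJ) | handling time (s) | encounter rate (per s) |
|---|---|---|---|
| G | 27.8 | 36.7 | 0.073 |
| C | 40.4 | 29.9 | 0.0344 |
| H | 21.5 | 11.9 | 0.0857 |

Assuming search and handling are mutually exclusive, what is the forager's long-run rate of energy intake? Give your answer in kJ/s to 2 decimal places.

R = Σλ_iE_i / (1 + Σλ_ih_i)
Numerator: 0.073×27.8 + 0.0344×40.4 + 0.0857×21.5 = 5.262
Denominator: 1 + 0.073×36.7 + 0.0344×29.9 + 0.0857×11.9 = 5.727
R = 5.262/5.727 = 0.9187 kJ/s

0.92 kJ/s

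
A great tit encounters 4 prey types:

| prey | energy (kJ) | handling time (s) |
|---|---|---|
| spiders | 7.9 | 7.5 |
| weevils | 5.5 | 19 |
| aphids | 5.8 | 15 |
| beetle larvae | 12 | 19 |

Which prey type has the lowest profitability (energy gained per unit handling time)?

In descending order of E/h:
spiders: 7.9/7.5 = 1.05 kJ/s
beetle larvae: 12/19 = 0.632 kJ/s
aphids: 5.8/15 = 0.387 kJ/s
weevils: 5.5/19 = 0.289 kJ/s

weevils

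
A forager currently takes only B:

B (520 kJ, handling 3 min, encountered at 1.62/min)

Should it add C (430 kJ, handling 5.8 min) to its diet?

On B alone, R = ΣλE/(1+Σλh) = 842.4/5.86 = 143.8 kJ/min.
C: E/h = 430/5.8 = 74.14 kJ/min.
74.14 < 143.8, so adding C would lower the average — exclude it.

No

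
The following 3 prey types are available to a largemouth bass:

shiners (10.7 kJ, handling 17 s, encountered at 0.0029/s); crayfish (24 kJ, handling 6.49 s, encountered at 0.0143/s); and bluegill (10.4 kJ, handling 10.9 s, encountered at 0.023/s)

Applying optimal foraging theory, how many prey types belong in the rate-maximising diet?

3

Profitabilities (E/h, kJ/s): crayfish 3.7, bluegill 0.954, shiners 0.629. Add prey in this order while the next type's profitability exceeds the intake rate on those already taken.
Rate on top 1: 0.3141. bluegill: 0.954 > 0.3141 → include.
Rate on top 2: 0.4335. shiners: 0.629 > 0.4335 → include.
Optimal diet: crayfish, bluegill, shiners — 3 of 3 types.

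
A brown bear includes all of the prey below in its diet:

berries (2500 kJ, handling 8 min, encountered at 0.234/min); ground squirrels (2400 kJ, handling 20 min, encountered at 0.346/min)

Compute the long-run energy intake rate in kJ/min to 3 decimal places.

R = (0.234×2500 + 0.346×2400) / (1 + 0.234×8 + 0.346×20) = 1415/9.792 = 144.5 kJ/min.

144.547 kJ/min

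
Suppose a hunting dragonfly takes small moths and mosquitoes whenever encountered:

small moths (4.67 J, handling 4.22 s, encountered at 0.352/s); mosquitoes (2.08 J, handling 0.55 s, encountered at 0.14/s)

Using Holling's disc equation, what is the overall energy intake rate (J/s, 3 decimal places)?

0.755 J/s

R = Σλ_iE_i / (1 + Σλ_ih_i)
Numerator: 0.352×4.67 + 0.14×2.08 = 1.935
Denominator: 1 + 0.352×4.22 + 0.14×0.55 = 2.562
R = 1.935/2.562 = 0.7552 J/s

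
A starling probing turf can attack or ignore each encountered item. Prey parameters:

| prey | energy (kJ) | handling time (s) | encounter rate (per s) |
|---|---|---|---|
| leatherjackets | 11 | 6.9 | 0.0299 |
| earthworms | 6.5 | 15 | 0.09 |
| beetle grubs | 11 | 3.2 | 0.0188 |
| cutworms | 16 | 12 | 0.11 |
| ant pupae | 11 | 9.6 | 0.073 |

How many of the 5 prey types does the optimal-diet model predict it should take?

4

Profitabilities (E/h, kJ/s): beetle grubs 3.44, leatherjackets 1.59, cutworms 1.33, ant pupae 1.15, earthworms 0.433. Add prey in this order while the next type's profitability exceeds the intake rate on those already taken.
Rate on top 1: 0.1951. leatherjackets: 1.59 > 0.1951 → include.
Rate on top 2: 0.423. cutworms: 1.33 > 0.423 → include.
Rate on top 3: 0.8876. ant pupae: 1.15 > 0.8876 → include.
Rate on top 4: 0.9426. earthworms: 0.433 < 0.9426 → exclude; stop.
Optimal diet: beetle grubs, leatherjackets, cutworms, ant pupae — 4 of 5 types.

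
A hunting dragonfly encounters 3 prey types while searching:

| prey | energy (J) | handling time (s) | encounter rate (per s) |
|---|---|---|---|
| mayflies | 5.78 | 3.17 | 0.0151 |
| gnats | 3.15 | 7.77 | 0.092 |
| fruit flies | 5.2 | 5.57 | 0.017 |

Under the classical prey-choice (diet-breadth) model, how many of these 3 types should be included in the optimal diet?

3

Rank by E/h (J/s): mayflies 1.82, fruit flies 0.934, gnats 0.405. Include each in turn until the next type's E/h falls below the running intake rate.
Rate on top 1: 0.08329. fruit flies: 0.934 > 0.08329 → include.
Rate on top 2: 0.1538. gnats: 0.405 > 0.1538 → include.
Optimal diet: mayflies, fruit flies, gnats — 3 of 3 types.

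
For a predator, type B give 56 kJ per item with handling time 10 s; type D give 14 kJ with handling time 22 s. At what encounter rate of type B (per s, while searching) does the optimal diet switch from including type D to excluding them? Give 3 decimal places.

Drop type D once their profitability E₂/h₂ falls below the rate achievable on type B alone: E₂/h₂ = λE₁/(1 + λh₁).
Solve for λ: λE₁h₂ = E₂(1 + λh₁) → λ(E₁h₂ − E₂h₁) = E₂ → λ = E₂/(E₁h₂ − E₂h₁).
λ = 14/(56×22 − 14×10) = 14/1092 = 0.01282 per s.

0.013 per s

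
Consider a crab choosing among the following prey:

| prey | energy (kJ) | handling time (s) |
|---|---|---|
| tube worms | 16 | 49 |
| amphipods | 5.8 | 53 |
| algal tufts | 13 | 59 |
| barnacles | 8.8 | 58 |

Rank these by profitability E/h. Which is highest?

tube worms

Profitability E/h (kJ/s): tube worms = 16/49 = 0.327, amphipods = 5.8/53 = 0.109, algal tufts = 13/59 = 0.22, barnacles = 8.8/58 = 0.152.
Ranked: tube worms > algal tufts > barnacles > amphipods.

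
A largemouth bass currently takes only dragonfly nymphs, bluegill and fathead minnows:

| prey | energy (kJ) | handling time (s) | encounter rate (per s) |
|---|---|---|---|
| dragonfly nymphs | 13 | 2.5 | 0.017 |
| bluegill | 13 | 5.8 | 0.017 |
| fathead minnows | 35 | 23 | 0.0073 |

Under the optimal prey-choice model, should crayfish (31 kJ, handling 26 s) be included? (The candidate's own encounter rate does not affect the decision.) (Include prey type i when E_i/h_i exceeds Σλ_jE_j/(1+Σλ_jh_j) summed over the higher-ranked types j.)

Yes

Current rate: (0.017×13 + 0.017×13 + 0.0073×35)/(1 + 0.017×2.5 + 0.017×5.8 + 0.0073×23) = 0.5328 kJ/s.
crayfish: E/h = 31/26 = 1.192 kJ/s.
1.192 > 0.5328, so adding crayfish raises the average — include it.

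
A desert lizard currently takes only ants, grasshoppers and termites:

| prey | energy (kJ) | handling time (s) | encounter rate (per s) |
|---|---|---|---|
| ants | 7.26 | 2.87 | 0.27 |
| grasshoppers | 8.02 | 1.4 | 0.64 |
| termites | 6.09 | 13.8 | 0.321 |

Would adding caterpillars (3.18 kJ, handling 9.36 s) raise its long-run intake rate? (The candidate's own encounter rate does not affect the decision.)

No

Current rate: (0.27×7.26 + 0.64×8.02 + 0.321×6.09)/(1 + 0.27×2.87 + 0.64×1.4 + 0.321×13.8) = 1.274 kJ/s.
Profitability of caterpillars: 3.18/9.36 = 0.3397 kJ/s.
Since 0.3397 < R, time spent handling caterpillars is better spent searching.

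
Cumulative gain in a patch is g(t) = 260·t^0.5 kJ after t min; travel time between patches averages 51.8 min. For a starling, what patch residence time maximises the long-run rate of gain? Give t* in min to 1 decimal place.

51.8 min

Maximise g(t)/(T+t): set derivative to zero → g'(t)(T+t) = g(t).
g'(t) = 0.5·260·t^-0.5. Setting 0.5·260·t^-0.5 = 260·t^0.5/(51.8+t) gives 0.5(51.8+t) = t, so 0.50·t = 0.5×51.8.
t* = 0.5×51.8/0.50 = 51.8 min.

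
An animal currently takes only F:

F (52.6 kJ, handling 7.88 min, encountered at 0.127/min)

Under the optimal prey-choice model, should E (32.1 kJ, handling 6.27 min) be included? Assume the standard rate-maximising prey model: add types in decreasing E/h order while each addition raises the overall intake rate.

Intake rate on the current diet: R = (0.127×52.6) / (1 + 0.127×7.88) = 6.68/2.001 = 3.339 kJ/min.
Profitability of E: 32.1/6.27 = 5.12 kJ/min.
5.12 > 3.339, so adding E raises the average — include it.

Yes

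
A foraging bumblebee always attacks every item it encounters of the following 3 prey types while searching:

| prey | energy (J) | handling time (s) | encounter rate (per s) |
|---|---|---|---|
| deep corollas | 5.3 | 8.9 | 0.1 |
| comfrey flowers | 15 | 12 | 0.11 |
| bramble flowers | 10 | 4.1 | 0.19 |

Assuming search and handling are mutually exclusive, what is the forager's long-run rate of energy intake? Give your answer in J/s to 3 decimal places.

1.023 J/s

Energy encountered per unit search time: 0.1×5.3 + 0.11×15 + 0.19×10 = 4.08 J/s.
Handling time per unit search time: 0.1×8.9 + 0.11×12 + 0.19×4.1 = 2.989.
Rate = 4.08/(1 + 2.989) = 1.023 J/s.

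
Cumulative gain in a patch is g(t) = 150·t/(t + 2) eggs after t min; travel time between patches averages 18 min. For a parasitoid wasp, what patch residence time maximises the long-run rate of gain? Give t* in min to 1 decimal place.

Optimal t* satisfies g'(t*) = g(t*)/(T + t*).
g'(t) = 150·2/(t + 2)². Setting 150·2/(t+2)² = 150t/[(t+2)(18+t)] gives 2(18+t) = t(t+2), so t² = 2×18 = 36.
t* = √36 = 6 min.

6.0 min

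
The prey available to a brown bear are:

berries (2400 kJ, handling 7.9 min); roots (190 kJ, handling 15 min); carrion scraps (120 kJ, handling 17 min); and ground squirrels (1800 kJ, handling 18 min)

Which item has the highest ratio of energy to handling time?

berries

In descending order of E/h:
berries: 2400/7.9 = 304 kJ/min
ground squirrels: 1800/18 = 100 kJ/min
roots: 190/15 = 12.7 kJ/min
carrion scraps: 120/17 = 7.06 kJ/min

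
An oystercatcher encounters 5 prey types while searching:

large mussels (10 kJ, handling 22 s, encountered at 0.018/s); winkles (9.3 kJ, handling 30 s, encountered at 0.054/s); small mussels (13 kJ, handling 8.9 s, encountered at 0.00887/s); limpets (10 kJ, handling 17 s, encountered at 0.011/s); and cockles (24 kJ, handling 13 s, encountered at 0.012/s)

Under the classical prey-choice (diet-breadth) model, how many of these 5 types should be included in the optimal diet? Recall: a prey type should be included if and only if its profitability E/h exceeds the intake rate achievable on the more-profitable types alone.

4

Rank by E/h (kJ/s): cockles 1.85, small mussels 1.46, limpets 0.588, large mussels 0.455, winkles 0.31. Include each in turn until the next type's E/h falls below the running intake rate.
Rate on top 1: 0.2491. small mussels: 1.46 > 0.2491 → include.
Rate on top 2: 0.3266. limpets: 0.588 > 0.3266 → include.
Rate on top 3: 0.361. large mussels: 0.455 > 0.361 → include.
Rate on top 4: 0.3814. winkles: 0.31 < 0.3814 → exclude; stop.
Optimal diet: cockles, small mussels, limpets, large mussels — 4 of 5 types.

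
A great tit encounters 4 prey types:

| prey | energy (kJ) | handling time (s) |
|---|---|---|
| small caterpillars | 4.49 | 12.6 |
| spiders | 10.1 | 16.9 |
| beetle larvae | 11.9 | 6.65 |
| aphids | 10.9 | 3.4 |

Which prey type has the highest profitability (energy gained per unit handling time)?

In descending order of E/h:
aphids: 10.9/3.4 = 3.21 kJ/s
beetle larvae: 11.9/6.65 = 1.79 kJ/s
spiders: 10.1/16.9 = 0.598 kJ/s
small caterpillars: 4.49/12.6 = 0.356 kJ/s

aphids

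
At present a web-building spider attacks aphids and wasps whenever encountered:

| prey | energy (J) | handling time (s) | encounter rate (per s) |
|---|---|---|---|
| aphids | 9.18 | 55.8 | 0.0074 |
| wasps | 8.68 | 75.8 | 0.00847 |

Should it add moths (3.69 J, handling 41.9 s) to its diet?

Yes

On aphids and wasps alone, R = ΣλE/(1+Σλh) = 0.1415/2.055 = 0.06883 J/s.
Profitability of moths: 3.69/41.9 = 0.08807 J/s.
0.08807 > 0.06883, so adding moths raises the average — include it.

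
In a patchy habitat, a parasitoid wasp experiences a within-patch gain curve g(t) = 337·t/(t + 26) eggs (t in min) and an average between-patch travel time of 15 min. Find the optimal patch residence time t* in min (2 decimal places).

19.75 min

By the marginal value theorem, leave when the instantaneous gain rate g'(t) equals the habitat-wide average g(t)/(T + t).
g'(t) = 337·26/(t + 26)². Setting 337·26/(t+26)² = 337t/[(t+26)(15+t)] gives 26(15+t) = t(t+26), so t² = 26×15 = 390.
t* = √390 = 19.75 min.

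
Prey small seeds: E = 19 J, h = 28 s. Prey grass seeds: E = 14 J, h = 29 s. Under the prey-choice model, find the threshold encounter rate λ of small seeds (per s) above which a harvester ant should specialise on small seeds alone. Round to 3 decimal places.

Drop grass seeds once their profitability E₂/h₂ falls below the rate achievable on small seeds alone: E₂/h₂ = λE₁/(1 + λh₁).
Solve for λ: λE₁h₂ = E₂(1 + λh₁) → λ(E₁h₂ − E₂h₁) = E₂ → λ = E₂/(E₁h₂ − E₂h₁).
λ = 14/(19×29 − 14×28) = 14/159 = 0.08805 per s.

0.088 per s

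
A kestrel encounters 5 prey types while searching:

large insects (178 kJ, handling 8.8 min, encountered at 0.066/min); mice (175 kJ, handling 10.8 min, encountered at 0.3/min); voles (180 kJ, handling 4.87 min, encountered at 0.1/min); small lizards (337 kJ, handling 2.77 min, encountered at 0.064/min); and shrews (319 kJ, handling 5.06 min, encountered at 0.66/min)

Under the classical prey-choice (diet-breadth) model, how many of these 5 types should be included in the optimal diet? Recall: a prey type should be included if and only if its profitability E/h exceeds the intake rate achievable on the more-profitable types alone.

2

Profitabilities (E/h, kJ/min): small lizards 122, shrews 63, voles 37, large insects 20.2, mice 16.2. Add prey in this order while the next type's profitability exceeds the intake rate on those already taken.
Rate on top 1: 18.32. shrews: 63 > 18.32 → include.
Rate on top 2: 51.39. voles: 37 < 51.39 → exclude; stop.
Optimal diet: small lizards, shrews — 2 of 5 types.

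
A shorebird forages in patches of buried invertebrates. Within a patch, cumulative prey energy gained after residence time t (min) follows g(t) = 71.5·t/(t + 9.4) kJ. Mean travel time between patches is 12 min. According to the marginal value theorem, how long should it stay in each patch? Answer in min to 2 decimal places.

By the marginal value theorem, leave when the instantaneous gain rate g'(t) equals the habitat-wide average g(t)/(T + t).
g'(t) = 71.5·9.4/(t + 9.4)². Setting 71.5·9.4/(t+9.4)² = 71.5t/[(t+9.4)(12+t)] gives 9.4(12+t) = t(t+9.4), so t² = 9.4×12 = 112.8.
t* = √112.8 = 10.62 min.

10.62 min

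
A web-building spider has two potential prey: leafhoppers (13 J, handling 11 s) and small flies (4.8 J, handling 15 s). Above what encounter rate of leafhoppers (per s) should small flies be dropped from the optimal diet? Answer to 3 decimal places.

0.034 per s

At the threshold, the rate on leafhoppers alone equals the profitability of small flies: λ·13/(1 + λ·11) = 4.8/15 = 0.32.
Rearranging, λ(13 − 0.32×11) = 0.32, so λ = 0.32/9.48 = 0.03376 per s.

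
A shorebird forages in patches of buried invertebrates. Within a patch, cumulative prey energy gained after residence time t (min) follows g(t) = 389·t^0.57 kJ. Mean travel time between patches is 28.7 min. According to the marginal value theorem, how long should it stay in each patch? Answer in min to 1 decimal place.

Optimal t* satisfies g'(t*) = g(t*)/(T + t*).
g'(t) = 0.57·389·t^-0.43. Setting 0.57·389·t^-0.43 = 389·t^0.57/(28.7+t) gives 0.57(28.7+t) = t, so 0.43·t = 0.57×28.7.
t* = 0.57×28.7/0.43 = 38.04 min.

38.0 min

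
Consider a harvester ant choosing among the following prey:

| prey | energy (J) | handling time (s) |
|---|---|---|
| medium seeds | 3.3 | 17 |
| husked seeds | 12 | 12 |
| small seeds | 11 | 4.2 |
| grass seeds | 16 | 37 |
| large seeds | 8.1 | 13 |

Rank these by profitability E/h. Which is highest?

In descending order of E/h:
small seeds: 11/4.2 = 2.62 J/s
husked seeds: 12/12 = 1 J/s
large seeds: 8.1/13 = 0.623 J/s
grass seeds: 16/37 = 0.432 J/s
medium seeds: 3.3/17 = 0.194 J/s

small seeds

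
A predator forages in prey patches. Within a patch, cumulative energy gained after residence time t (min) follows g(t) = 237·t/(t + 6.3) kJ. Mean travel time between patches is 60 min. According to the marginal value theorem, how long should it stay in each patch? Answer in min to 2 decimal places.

19.44 min

Optimal t* satisfies g'(t*) = g(t*)/(T + t*).
g'(t) = 237·6.3/(t + 6.3)². Setting 237·6.3/(t+6.3)² = 237t/[(t+6.3)(60+t)] gives 6.3(60+t) = t(t+6.3), so t² = 6.3×60 = 378.
t* = √378 = 19.44 min.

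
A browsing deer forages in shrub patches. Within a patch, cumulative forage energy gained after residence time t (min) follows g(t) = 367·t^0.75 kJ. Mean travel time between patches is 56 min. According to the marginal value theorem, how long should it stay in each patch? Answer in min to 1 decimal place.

168.0 min

Maximise g(t)/(T+t): set derivative to zero → g'(t)(T+t) = g(t).
g'(t) = 0.75·367·t^-0.25. Setting 0.75·367·t^-0.25 = 367·t^0.75/(56+t) gives 0.75(56+t) = t, so 0.25·t = 0.75×56.
t* = 0.75×56/0.25 = 168 min.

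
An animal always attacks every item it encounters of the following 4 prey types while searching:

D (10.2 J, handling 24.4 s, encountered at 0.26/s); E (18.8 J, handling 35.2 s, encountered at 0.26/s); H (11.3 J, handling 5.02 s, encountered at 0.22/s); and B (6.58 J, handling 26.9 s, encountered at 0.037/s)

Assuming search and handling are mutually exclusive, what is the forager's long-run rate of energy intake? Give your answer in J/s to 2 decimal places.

0.55 J/s

R = Σλ_iE_i / (1 + Σλ_ih_i)
Numerator: 0.26×10.2 + 0.26×18.8 + 0.22×11.3 + 0.037×6.58 = 10.27
Denominator: 1 + 0.26×24.4 + 0.26×35.2 + 0.22×5.02 + 0.037×26.9 = 18.6
R = 10.27/18.6 = 0.5522 J/s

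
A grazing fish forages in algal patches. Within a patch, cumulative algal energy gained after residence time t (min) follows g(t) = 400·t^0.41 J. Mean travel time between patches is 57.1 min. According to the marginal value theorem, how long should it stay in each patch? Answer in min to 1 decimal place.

Maximise g(t)/(T+t): set derivative to zero → g'(t)(T+t) = g(t).
g'(t) = 0.41·400·t^-0.59. Setting 0.41·400·t^-0.59 = 400·t^0.41/(57.1+t) gives 0.41(57.1+t) = t, so 0.59·t = 0.41×57.1.
t* = 0.41×57.1/0.59 = 39.68 min.

39.7 min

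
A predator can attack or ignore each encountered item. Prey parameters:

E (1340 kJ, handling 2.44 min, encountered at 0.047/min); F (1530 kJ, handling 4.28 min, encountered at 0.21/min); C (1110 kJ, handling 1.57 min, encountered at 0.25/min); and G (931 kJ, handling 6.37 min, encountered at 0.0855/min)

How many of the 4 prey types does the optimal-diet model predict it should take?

3

Profitabilities (E/h, kJ/min): C 707, E 549, F 357, G 146. Add prey in this order while the next type's profitability exceeds the intake rate on those already taken.
Rate on top 1: 199.3. E: 549 > 199.3 → include.
Rate on top 2: 225.9. F: 357 > 225.9 → include.
Rate on top 3: 275.1. G: 146 < 275.1 → exclude; stop.
Optimal diet: C, E, F — 3 of 4 types.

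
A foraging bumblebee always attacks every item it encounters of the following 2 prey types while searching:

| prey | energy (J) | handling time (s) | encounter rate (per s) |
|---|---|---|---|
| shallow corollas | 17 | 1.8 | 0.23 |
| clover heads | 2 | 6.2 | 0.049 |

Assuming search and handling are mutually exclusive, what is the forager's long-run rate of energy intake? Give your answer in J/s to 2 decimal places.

2.33 J/s

R = (0.23×17 + 0.049×2) / (1 + 0.23×1.8 + 0.049×6.2) = 4.008/1.718 = 2.333 J/s.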